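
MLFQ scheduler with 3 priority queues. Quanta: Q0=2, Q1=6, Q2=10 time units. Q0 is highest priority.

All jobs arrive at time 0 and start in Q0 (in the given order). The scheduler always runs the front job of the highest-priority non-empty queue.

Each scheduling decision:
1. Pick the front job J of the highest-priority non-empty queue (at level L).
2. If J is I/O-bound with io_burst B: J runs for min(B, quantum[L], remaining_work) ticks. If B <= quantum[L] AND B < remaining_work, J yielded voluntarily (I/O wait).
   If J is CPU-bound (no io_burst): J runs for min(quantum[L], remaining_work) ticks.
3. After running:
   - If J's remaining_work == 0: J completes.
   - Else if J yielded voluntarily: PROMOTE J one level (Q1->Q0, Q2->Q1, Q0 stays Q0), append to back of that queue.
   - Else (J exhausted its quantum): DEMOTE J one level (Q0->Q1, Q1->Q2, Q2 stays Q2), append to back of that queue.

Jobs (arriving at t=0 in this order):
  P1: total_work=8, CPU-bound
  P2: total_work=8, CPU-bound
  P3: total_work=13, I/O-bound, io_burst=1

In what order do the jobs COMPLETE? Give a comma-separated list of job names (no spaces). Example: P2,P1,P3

Answer: P3,P1,P2

Derivation:
t=0-2: P1@Q0 runs 2, rem=6, quantum used, demote→Q1. Q0=[P2,P3] Q1=[P1] Q2=[]
t=2-4: P2@Q0 runs 2, rem=6, quantum used, demote→Q1. Q0=[P3] Q1=[P1,P2] Q2=[]
t=4-5: P3@Q0 runs 1, rem=12, I/O yield, promote→Q0. Q0=[P3] Q1=[P1,P2] Q2=[]
t=5-6: P3@Q0 runs 1, rem=11, I/O yield, promote→Q0. Q0=[P3] Q1=[P1,P2] Q2=[]
t=6-7: P3@Q0 runs 1, rem=10, I/O yield, promote→Q0. Q0=[P3] Q1=[P1,P2] Q2=[]
t=7-8: P3@Q0 runs 1, rem=9, I/O yield, promote→Q0. Q0=[P3] Q1=[P1,P2] Q2=[]
t=8-9: P3@Q0 runs 1, rem=8, I/O yield, promote→Q0. Q0=[P3] Q1=[P1,P2] Q2=[]
t=9-10: P3@Q0 runs 1, rem=7, I/O yield, promote→Q0. Q0=[P3] Q1=[P1,P2] Q2=[]
t=10-11: P3@Q0 runs 1, rem=6, I/O yield, promote→Q0. Q0=[P3] Q1=[P1,P2] Q2=[]
t=11-12: P3@Q0 runs 1, rem=5, I/O yield, promote→Q0. Q0=[P3] Q1=[P1,P2] Q2=[]
t=12-13: P3@Q0 runs 1, rem=4, I/O yield, promote→Q0. Q0=[P3] Q1=[P1,P2] Q2=[]
t=13-14: P3@Q0 runs 1, rem=3, I/O yield, promote→Q0. Q0=[P3] Q1=[P1,P2] Q2=[]
t=14-15: P3@Q0 runs 1, rem=2, I/O yield, promote→Q0. Q0=[P3] Q1=[P1,P2] Q2=[]
t=15-16: P3@Q0 runs 1, rem=1, I/O yield, promote→Q0. Q0=[P3] Q1=[P1,P2] Q2=[]
t=16-17: P3@Q0 runs 1, rem=0, completes. Q0=[] Q1=[P1,P2] Q2=[]
t=17-23: P1@Q1 runs 6, rem=0, completes. Q0=[] Q1=[P2] Q2=[]
t=23-29: P2@Q1 runs 6, rem=0, completes. Q0=[] Q1=[] Q2=[]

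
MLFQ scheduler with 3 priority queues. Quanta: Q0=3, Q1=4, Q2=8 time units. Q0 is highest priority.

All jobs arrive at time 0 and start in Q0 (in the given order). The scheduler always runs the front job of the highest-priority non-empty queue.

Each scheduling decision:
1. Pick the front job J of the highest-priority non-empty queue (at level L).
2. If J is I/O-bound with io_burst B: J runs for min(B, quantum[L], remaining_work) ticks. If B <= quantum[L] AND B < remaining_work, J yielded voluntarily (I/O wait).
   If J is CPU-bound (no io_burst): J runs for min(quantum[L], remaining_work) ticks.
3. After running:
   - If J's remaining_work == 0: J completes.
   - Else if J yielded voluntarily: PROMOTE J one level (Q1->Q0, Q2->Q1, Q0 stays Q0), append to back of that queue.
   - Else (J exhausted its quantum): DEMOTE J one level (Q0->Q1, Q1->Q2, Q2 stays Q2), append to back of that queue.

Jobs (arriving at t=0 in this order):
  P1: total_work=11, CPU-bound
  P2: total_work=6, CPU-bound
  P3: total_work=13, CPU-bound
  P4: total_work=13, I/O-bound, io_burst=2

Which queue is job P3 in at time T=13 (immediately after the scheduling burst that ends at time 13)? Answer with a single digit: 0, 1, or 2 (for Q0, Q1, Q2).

t=0-3: P1@Q0 runs 3, rem=8, quantum used, demote→Q1. Q0=[P2,P3,P4] Q1=[P1] Q2=[]
t=3-6: P2@Q0 runs 3, rem=3, quantum used, demote→Q1. Q0=[P3,P4] Q1=[P1,P2] Q2=[]
t=6-9: P3@Q0 runs 3, rem=10, quantum used, demote→Q1. Q0=[P4] Q1=[P1,P2,P3] Q2=[]
t=9-11: P4@Q0 runs 2, rem=11, I/O yield, promote→Q0. Q0=[P4] Q1=[P1,P2,P3] Q2=[]
t=11-13: P4@Q0 runs 2, rem=9, I/O yield, promote→Q0. Q0=[P4] Q1=[P1,P2,P3] Q2=[]
t=13-15: P4@Q0 runs 2, rem=7, I/O yield, promote→Q0. Q0=[P4] Q1=[P1,P2,P3] Q2=[]
t=15-17: P4@Q0 runs 2, rem=5, I/O yield, promote→Q0. Q0=[P4] Q1=[P1,P2,P3] Q2=[]
t=17-19: P4@Q0 runs 2, rem=3, I/O yield, promote→Q0. Q0=[P4] Q1=[P1,P2,P3] Q2=[]
t=19-21: P4@Q0 runs 2, rem=1, I/O yield, promote→Q0. Q0=[P4] Q1=[P1,P2,P3] Q2=[]
t=21-22: P4@Q0 runs 1, rem=0, completes. Q0=[] Q1=[P1,P2,P3] Q2=[]
t=22-26: P1@Q1 runs 4, rem=4, quantum used, demote→Q2. Q0=[] Q1=[P2,P3] Q2=[P1]
t=26-29: P2@Q1 runs 3, rem=0, completes. Q0=[] Q1=[P3] Q2=[P1]
t=29-33: P3@Q1 runs 4, rem=6, quantum used, demote→Q2. Q0=[] Q1=[] Q2=[P1,P3]
t=33-37: P1@Q2 runs 4, rem=0, completes. Q0=[] Q1=[] Q2=[P3]
t=37-43: P3@Q2 runs 6, rem=0, completes. Q0=[] Q1=[] Q2=[]

Answer: 1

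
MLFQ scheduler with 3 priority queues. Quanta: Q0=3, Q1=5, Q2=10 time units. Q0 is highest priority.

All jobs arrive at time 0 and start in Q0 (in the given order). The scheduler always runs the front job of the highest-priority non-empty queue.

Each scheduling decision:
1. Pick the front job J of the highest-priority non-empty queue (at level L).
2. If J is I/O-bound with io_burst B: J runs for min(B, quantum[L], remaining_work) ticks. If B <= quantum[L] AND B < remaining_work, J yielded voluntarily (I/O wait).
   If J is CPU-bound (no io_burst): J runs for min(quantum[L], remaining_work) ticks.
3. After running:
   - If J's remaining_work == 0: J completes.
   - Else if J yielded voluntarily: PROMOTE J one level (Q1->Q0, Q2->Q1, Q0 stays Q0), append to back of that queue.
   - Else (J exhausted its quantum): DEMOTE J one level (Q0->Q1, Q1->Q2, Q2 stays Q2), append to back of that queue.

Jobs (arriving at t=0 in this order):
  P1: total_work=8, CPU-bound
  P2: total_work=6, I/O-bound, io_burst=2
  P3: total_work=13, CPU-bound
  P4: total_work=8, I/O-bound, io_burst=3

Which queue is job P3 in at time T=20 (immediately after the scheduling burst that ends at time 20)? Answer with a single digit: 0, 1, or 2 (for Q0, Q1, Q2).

Answer: 1

Derivation:
t=0-3: P1@Q0 runs 3, rem=5, quantum used, demote→Q1. Q0=[P2,P3,P4] Q1=[P1] Q2=[]
t=3-5: P2@Q0 runs 2, rem=4, I/O yield, promote→Q0. Q0=[P3,P4,P2] Q1=[P1] Q2=[]
t=5-8: P3@Q0 runs 3, rem=10, quantum used, demote→Q1. Q0=[P4,P2] Q1=[P1,P3] Q2=[]
t=8-11: P4@Q0 runs 3, rem=5, I/O yield, promote→Q0. Q0=[P2,P4] Q1=[P1,P3] Q2=[]
t=11-13: P2@Q0 runs 2, rem=2, I/O yield, promote→Q0. Q0=[P4,P2] Q1=[P1,P3] Q2=[]
t=13-16: P4@Q0 runs 3, rem=2, I/O yield, promote→Q0. Q0=[P2,P4] Q1=[P1,P3] Q2=[]
t=16-18: P2@Q0 runs 2, rem=0, completes. Q0=[P4] Q1=[P1,P3] Q2=[]
t=18-20: P4@Q0 runs 2, rem=0, completes. Q0=[] Q1=[P1,P3] Q2=[]
t=20-25: P1@Q1 runs 5, rem=0, completes. Q0=[] Q1=[P3] Q2=[]
t=25-30: P3@Q1 runs 5, rem=5, quantum used, demote→Q2. Q0=[] Q1=[] Q2=[P3]
t=30-35: P3@Q2 runs 5, rem=0, completes. Q0=[] Q1=[] Q2=[]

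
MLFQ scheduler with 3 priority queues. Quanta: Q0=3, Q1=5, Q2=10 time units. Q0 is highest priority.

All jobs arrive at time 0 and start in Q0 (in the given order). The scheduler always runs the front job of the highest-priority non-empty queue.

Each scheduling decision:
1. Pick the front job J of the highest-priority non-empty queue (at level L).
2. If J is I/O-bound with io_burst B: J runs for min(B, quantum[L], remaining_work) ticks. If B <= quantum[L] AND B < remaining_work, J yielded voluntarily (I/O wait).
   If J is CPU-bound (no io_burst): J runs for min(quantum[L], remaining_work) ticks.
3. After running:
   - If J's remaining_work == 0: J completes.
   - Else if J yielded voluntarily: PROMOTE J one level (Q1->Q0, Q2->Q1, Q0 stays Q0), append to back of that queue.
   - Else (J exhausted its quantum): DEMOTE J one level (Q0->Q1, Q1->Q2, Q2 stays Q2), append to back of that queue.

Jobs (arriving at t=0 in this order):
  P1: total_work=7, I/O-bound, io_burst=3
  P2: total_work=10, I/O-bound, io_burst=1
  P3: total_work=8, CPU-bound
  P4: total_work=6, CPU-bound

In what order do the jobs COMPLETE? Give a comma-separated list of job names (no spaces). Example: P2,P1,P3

Answer: P1,P2,P3,P4

Derivation:
t=0-3: P1@Q0 runs 3, rem=4, I/O yield, promote→Q0. Q0=[P2,P3,P4,P1] Q1=[] Q2=[]
t=3-4: P2@Q0 runs 1, rem=9, I/O yield, promote→Q0. Q0=[P3,P4,P1,P2] Q1=[] Q2=[]
t=4-7: P3@Q0 runs 3, rem=5, quantum used, demote→Q1. Q0=[P4,P1,P2] Q1=[P3] Q2=[]
t=7-10: P4@Q0 runs 3, rem=3, quantum used, demote→Q1. Q0=[P1,P2] Q1=[P3,P4] Q2=[]
t=10-13: P1@Q0 runs 3, rem=1, I/O yield, promote→Q0. Q0=[P2,P1] Q1=[P3,P4] Q2=[]
t=13-14: P2@Q0 runs 1, rem=8, I/O yield, promote→Q0. Q0=[P1,P2] Q1=[P3,P4] Q2=[]
t=14-15: P1@Q0 runs 1, rem=0, completes. Q0=[P2] Q1=[P3,P4] Q2=[]
t=15-16: P2@Q0 runs 1, rem=7, I/O yield, promote→Q0. Q0=[P2] Q1=[P3,P4] Q2=[]
t=16-17: P2@Q0 runs 1, rem=6, I/O yield, promote→Q0. Q0=[P2] Q1=[P3,P4] Q2=[]
t=17-18: P2@Q0 runs 1, rem=5, I/O yield, promote→Q0. Q0=[P2] Q1=[P3,P4] Q2=[]
t=18-19: P2@Q0 runs 1, rem=4, I/O yield, promote→Q0. Q0=[P2] Q1=[P3,P4] Q2=[]
t=19-20: P2@Q0 runs 1, rem=3, I/O yield, promote→Q0. Q0=[P2] Q1=[P3,P4] Q2=[]
t=20-21: P2@Q0 runs 1, rem=2, I/O yield, promote→Q0. Q0=[P2] Q1=[P3,P4] Q2=[]
t=21-22: P2@Q0 runs 1, rem=1, I/O yield, promote→Q0. Q0=[P2] Q1=[P3,P4] Q2=[]
t=22-23: P2@Q0 runs 1, rem=0, completes. Q0=[] Q1=[P3,P4] Q2=[]
t=23-28: P3@Q1 runs 5, rem=0, completes. Q0=[] Q1=[P4] Q2=[]
t=28-31: P4@Q1 runs 3, rem=0, completes. Q0=[] Q1=[] Q2=[]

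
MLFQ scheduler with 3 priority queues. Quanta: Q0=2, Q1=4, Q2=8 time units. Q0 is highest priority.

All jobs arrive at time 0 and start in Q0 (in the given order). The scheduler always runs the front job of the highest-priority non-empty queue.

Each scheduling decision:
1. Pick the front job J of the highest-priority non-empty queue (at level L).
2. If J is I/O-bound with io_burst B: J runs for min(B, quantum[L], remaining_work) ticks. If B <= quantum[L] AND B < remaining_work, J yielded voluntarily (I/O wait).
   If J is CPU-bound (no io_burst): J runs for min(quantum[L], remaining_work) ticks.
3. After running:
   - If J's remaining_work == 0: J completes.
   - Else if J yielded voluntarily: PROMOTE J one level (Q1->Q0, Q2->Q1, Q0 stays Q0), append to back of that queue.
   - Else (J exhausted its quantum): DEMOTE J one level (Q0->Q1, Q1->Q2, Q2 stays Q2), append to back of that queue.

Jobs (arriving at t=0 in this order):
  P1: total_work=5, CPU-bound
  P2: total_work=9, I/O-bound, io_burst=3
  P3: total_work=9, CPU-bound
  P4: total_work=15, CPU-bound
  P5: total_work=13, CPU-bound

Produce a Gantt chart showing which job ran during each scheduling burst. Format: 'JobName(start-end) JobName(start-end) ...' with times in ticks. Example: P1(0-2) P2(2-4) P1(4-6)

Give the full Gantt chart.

t=0-2: P1@Q0 runs 2, rem=3, quantum used, demote→Q1. Q0=[P2,P3,P4,P5] Q1=[P1] Q2=[]
t=2-4: P2@Q0 runs 2, rem=7, quantum used, demote→Q1. Q0=[P3,P4,P5] Q1=[P1,P2] Q2=[]
t=4-6: P3@Q0 runs 2, rem=7, quantum used, demote→Q1. Q0=[P4,P5] Q1=[P1,P2,P3] Q2=[]
t=6-8: P4@Q0 runs 2, rem=13, quantum used, demote→Q1. Q0=[P5] Q1=[P1,P2,P3,P4] Q2=[]
t=8-10: P5@Q0 runs 2, rem=11, quantum used, demote→Q1. Q0=[] Q1=[P1,P2,P3,P4,P5] Q2=[]
t=10-13: P1@Q1 runs 3, rem=0, completes. Q0=[] Q1=[P2,P3,P4,P5] Q2=[]
t=13-16: P2@Q1 runs 3, rem=4, I/O yield, promote→Q0. Q0=[P2] Q1=[P3,P4,P5] Q2=[]
t=16-18: P2@Q0 runs 2, rem=2, quantum used, demote→Q1. Q0=[] Q1=[P3,P4,P5,P2] Q2=[]
t=18-22: P3@Q1 runs 4, rem=3, quantum used, demote→Q2. Q0=[] Q1=[P4,P5,P2] Q2=[P3]
t=22-26: P4@Q1 runs 4, rem=9, quantum used, demote→Q2. Q0=[] Q1=[P5,P2] Q2=[P3,P4]
t=26-30: P5@Q1 runs 4, rem=7, quantum used, demote→Q2. Q0=[] Q1=[P2] Q2=[P3,P4,P5]
t=30-32: P2@Q1 runs 2, rem=0, completes. Q0=[] Q1=[] Q2=[P3,P4,P5]
t=32-35: P3@Q2 runs 3, rem=0, completes. Q0=[] Q1=[] Q2=[P4,P5]
t=35-43: P4@Q2 runs 8, rem=1, quantum used, demote→Q2. Q0=[] Q1=[] Q2=[P5,P4]
t=43-50: P5@Q2 runs 7, rem=0, completes. Q0=[] Q1=[] Q2=[P4]
t=50-51: P4@Q2 runs 1, rem=0, completes. Q0=[] Q1=[] Q2=[]

Answer: P1(0-2) P2(2-4) P3(4-6) P4(6-8) P5(8-10) P1(10-13) P2(13-16) P2(16-18) P3(18-22) P4(22-26) P5(26-30) P2(30-32) P3(32-35) P4(35-43) P5(43-50) P4(50-51)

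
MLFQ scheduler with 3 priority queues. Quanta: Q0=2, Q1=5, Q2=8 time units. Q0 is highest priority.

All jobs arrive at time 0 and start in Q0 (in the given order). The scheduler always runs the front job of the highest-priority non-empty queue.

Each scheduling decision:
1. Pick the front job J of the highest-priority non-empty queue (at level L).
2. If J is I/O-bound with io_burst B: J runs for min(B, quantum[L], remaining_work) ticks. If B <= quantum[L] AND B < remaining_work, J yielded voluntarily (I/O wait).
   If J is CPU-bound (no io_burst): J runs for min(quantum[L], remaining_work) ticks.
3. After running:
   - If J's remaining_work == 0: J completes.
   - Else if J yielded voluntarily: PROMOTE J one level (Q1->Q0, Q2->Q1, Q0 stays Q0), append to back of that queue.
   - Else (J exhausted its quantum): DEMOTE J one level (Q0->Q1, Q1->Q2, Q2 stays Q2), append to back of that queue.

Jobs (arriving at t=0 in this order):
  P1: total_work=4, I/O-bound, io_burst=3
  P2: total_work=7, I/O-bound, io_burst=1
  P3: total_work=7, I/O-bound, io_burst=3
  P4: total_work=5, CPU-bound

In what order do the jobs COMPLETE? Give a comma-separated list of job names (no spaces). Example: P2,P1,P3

Answer: P2,P1,P3,P4

Derivation:
t=0-2: P1@Q0 runs 2, rem=2, quantum used, demote→Q1. Q0=[P2,P3,P4] Q1=[P1] Q2=[]
t=2-3: P2@Q0 runs 1, rem=6, I/O yield, promote→Q0. Q0=[P3,P4,P2] Q1=[P1] Q2=[]
t=3-5: P3@Q0 runs 2, rem=5, quantum used, demote→Q1. Q0=[P4,P2] Q1=[P1,P3] Q2=[]
t=5-7: P4@Q0 runs 2, rem=3, quantum used, demote→Q1. Q0=[P2] Q1=[P1,P3,P4] Q2=[]
t=7-8: P2@Q0 runs 1, rem=5, I/O yield, promote→Q0. Q0=[P2] Q1=[P1,P3,P4] Q2=[]
t=8-9: P2@Q0 runs 1, rem=4, I/O yield, promote→Q0. Q0=[P2] Q1=[P1,P3,P4] Q2=[]
t=9-10: P2@Q0 runs 1, rem=3, I/O yield, promote→Q0. Q0=[P2] Q1=[P1,P3,P4] Q2=[]
t=10-11: P2@Q0 runs 1, rem=2, I/O yield, promote→Q0. Q0=[P2] Q1=[P1,P3,P4] Q2=[]
t=11-12: P2@Q0 runs 1, rem=1, I/O yield, promote→Q0. Q0=[P2] Q1=[P1,P3,P4] Q2=[]
t=12-13: P2@Q0 runs 1, rem=0, completes. Q0=[] Q1=[P1,P3,P4] Q2=[]
t=13-15: P1@Q1 runs 2, rem=0, completes. Q0=[] Q1=[P3,P4] Q2=[]
t=15-18: P3@Q1 runs 3, rem=2, I/O yield, promote→Q0. Q0=[P3] Q1=[P4] Q2=[]
t=18-20: P3@Q0 runs 2, rem=0, completes. Q0=[] Q1=[P4] Q2=[]
t=20-23: P4@Q1 runs 3, rem=0, completes. Q0=[] Q1=[] Q2=[]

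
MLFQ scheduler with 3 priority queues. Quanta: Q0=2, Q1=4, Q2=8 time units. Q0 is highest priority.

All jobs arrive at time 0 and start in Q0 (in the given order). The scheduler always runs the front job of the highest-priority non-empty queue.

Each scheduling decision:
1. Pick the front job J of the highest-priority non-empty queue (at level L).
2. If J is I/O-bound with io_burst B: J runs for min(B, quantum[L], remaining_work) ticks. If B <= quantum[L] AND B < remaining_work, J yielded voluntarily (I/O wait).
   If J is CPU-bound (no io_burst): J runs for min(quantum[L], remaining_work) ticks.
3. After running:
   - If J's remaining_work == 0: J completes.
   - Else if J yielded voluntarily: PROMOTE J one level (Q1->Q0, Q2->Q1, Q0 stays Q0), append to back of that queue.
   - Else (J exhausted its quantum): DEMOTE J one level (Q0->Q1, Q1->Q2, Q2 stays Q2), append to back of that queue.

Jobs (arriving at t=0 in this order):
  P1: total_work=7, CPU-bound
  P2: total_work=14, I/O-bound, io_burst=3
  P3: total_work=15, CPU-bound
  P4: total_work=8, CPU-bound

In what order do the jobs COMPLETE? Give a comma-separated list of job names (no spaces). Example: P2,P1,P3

Answer: P2,P1,P4,P3

Derivation:
t=0-2: P1@Q0 runs 2, rem=5, quantum used, demote→Q1. Q0=[P2,P3,P4] Q1=[P1] Q2=[]
t=2-4: P2@Q0 runs 2, rem=12, quantum used, demote→Q1. Q0=[P3,P4] Q1=[P1,P2] Q2=[]
t=4-6: P3@Q0 runs 2, rem=13, quantum used, demote→Q1. Q0=[P4] Q1=[P1,P2,P3] Q2=[]
t=6-8: P4@Q0 runs 2, rem=6, quantum used, demote→Q1. Q0=[] Q1=[P1,P2,P3,P4] Q2=[]
t=8-12: P1@Q1 runs 4, rem=1, quantum used, demote→Q2. Q0=[] Q1=[P2,P3,P4] Q2=[P1]
t=12-15: P2@Q1 runs 3, rem=9, I/O yield, promote→Q0. Q0=[P2] Q1=[P3,P4] Q2=[P1]
t=15-17: P2@Q0 runs 2, rem=7, quantum used, demote→Q1. Q0=[] Q1=[P3,P4,P2] Q2=[P1]
t=17-21: P3@Q1 runs 4, rem=9, quantum used, demote→Q2. Q0=[] Q1=[P4,P2] Q2=[P1,P3]
t=21-25: P4@Q1 runs 4, rem=2, quantum used, demote→Q2. Q0=[] Q1=[P2] Q2=[P1,P3,P4]
t=25-28: P2@Q1 runs 3, rem=4, I/O yield, promote→Q0. Q0=[P2] Q1=[] Q2=[P1,P3,P4]
t=28-30: P2@Q0 runs 2, rem=2, quantum used, demote→Q1. Q0=[] Q1=[P2] Q2=[P1,P3,P4]
t=30-32: P2@Q1 runs 2, rem=0, completes. Q0=[] Q1=[] Q2=[P1,P3,P4]
t=32-33: P1@Q2 runs 1, rem=0, completes. Q0=[] Q1=[] Q2=[P3,P4]
t=33-41: P3@Q2 runs 8, rem=1, quantum used, demote→Q2. Q0=[] Q1=[] Q2=[P4,P3]
t=41-43: P4@Q2 runs 2, rem=0, completes. Q0=[] Q1=[] Q2=[P3]
t=43-44: P3@Q2 runs 1, rem=0, completes. Q0=[] Q1=[] Q2=[]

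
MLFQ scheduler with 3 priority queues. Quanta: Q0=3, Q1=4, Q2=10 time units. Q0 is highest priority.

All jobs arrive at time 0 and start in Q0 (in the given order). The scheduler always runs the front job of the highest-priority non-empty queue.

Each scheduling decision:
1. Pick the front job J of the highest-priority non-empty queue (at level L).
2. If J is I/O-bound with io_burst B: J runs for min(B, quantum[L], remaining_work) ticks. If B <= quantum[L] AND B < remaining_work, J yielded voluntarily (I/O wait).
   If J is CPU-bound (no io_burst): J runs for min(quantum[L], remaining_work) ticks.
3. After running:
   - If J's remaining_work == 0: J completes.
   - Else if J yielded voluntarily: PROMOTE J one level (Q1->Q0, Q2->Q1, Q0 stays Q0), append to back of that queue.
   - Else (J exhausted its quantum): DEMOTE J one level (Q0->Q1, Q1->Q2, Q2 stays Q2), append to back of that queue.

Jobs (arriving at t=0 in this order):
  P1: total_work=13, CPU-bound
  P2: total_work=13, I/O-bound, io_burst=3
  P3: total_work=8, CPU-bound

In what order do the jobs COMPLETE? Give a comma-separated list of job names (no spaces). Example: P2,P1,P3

Answer: P2,P1,P3

Derivation:
t=0-3: P1@Q0 runs 3, rem=10, quantum used, demote→Q1. Q0=[P2,P3] Q1=[P1] Q2=[]
t=3-6: P2@Q0 runs 3, rem=10, I/O yield, promote→Q0. Q0=[P3,P2] Q1=[P1] Q2=[]
t=6-9: P3@Q0 runs 3, rem=5, quantum used, demote→Q1. Q0=[P2] Q1=[P1,P3] Q2=[]
t=9-12: P2@Q0 runs 3, rem=7, I/O yield, promote→Q0. Q0=[P2] Q1=[P1,P3] Q2=[]
t=12-15: P2@Q0 runs 3, rem=4, I/O yield, promote→Q0. Q0=[P2] Q1=[P1,P3] Q2=[]
t=15-18: P2@Q0 runs 3, rem=1, I/O yield, promote→Q0. Q0=[P2] Q1=[P1,P3] Q2=[]
t=18-19: P2@Q0 runs 1, rem=0, completes. Q0=[] Q1=[P1,P3] Q2=[]
t=19-23: P1@Q1 runs 4, rem=6, quantum used, demote→Q2. Q0=[] Q1=[P3] Q2=[P1]
t=23-27: P3@Q1 runs 4, rem=1, quantum used, demote→Q2. Q0=[] Q1=[] Q2=[P1,P3]
t=27-33: P1@Q2 runs 6, rem=0, completes. Q0=[] Q1=[] Q2=[P3]
t=33-34: P3@Q2 runs 1, rem=0, completes. Q0=[] Q1=[] Q2=[]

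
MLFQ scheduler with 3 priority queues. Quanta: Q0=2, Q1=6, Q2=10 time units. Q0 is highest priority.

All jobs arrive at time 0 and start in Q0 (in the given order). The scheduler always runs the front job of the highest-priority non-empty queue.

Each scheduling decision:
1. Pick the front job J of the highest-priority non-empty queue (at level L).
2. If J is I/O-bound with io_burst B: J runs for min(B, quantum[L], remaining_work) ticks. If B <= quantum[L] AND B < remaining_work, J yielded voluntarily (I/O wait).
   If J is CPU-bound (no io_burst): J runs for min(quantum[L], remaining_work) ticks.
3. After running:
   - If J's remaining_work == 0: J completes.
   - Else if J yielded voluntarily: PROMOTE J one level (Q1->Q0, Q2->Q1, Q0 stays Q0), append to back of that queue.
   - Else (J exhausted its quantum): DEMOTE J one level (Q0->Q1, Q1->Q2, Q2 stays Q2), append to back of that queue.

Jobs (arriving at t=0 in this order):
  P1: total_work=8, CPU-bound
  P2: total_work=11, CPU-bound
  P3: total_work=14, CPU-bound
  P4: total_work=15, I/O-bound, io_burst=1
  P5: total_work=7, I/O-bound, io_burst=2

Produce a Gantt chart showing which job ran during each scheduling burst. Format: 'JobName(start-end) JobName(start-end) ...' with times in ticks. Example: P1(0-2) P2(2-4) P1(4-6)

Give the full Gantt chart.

Answer: P1(0-2) P2(2-4) P3(4-6) P4(6-7) P5(7-9) P4(9-10) P5(10-12) P4(12-13) P5(13-15) P4(15-16) P5(16-17) P4(17-18) P4(18-19) P4(19-20) P4(20-21) P4(21-22) P4(22-23) P4(23-24) P4(24-25) P4(25-26) P4(26-27) P4(27-28) P1(28-34) P2(34-40) P3(40-46) P2(46-49) P3(49-55)

Derivation:
t=0-2: P1@Q0 runs 2, rem=6, quantum used, demote→Q1. Q0=[P2,P3,P4,P5] Q1=[P1] Q2=[]
t=2-4: P2@Q0 runs 2, rem=9, quantum used, demote→Q1. Q0=[P3,P4,P5] Q1=[P1,P2] Q2=[]
t=4-6: P3@Q0 runs 2, rem=12, quantum used, demote→Q1. Q0=[P4,P5] Q1=[P1,P2,P3] Q2=[]
t=6-7: P4@Q0 runs 1, rem=14, I/O yield, promote→Q0. Q0=[P5,P4] Q1=[P1,P2,P3] Q2=[]
t=7-9: P5@Q0 runs 2, rem=5, I/O yield, promote→Q0. Q0=[P4,P5] Q1=[P1,P2,P3] Q2=[]
t=9-10: P4@Q0 runs 1, rem=13, I/O yield, promote→Q0. Q0=[P5,P4] Q1=[P1,P2,P3] Q2=[]
t=10-12: P5@Q0 runs 2, rem=3, I/O yield, promote→Q0. Q0=[P4,P5] Q1=[P1,P2,P3] Q2=[]
t=12-13: P4@Q0 runs 1, rem=12, I/O yield, promote→Q0. Q0=[P5,P4] Q1=[P1,P2,P3] Q2=[]
t=13-15: P5@Q0 runs 2, rem=1, I/O yield, promote→Q0. Q0=[P4,P5] Q1=[P1,P2,P3] Q2=[]
t=15-16: P4@Q0 runs 1, rem=11, I/O yield, promote→Q0. Q0=[P5,P4] Q1=[P1,P2,P3] Q2=[]
t=16-17: P5@Q0 runs 1, rem=0, completes. Q0=[P4] Q1=[P1,P2,P3] Q2=[]
t=17-18: P4@Q0 runs 1, rem=10, I/O yield, promote→Q0. Q0=[P4] Q1=[P1,P2,P3] Q2=[]
t=18-19: P4@Q0 runs 1, rem=9, I/O yield, promote→Q0. Q0=[P4] Q1=[P1,P2,P3] Q2=[]
t=19-20: P4@Q0 runs 1, rem=8, I/O yield, promote→Q0. Q0=[P4] Q1=[P1,P2,P3] Q2=[]
t=20-21: P4@Q0 runs 1, rem=7, I/O yield, promote→Q0. Q0=[P4] Q1=[P1,P2,P3] Q2=[]
t=21-22: P4@Q0 runs 1, rem=6, I/O yield, promote→Q0. Q0=[P4] Q1=[P1,P2,P3] Q2=[]
t=22-23: P4@Q0 runs 1, rem=5, I/O yield, promote→Q0. Q0=[P4] Q1=[P1,P2,P3] Q2=[]
t=23-24: P4@Q0 runs 1, rem=4, I/O yield, promote→Q0. Q0=[P4] Q1=[P1,P2,P3] Q2=[]
t=24-25: P4@Q0 runs 1, rem=3, I/O yield, promote→Q0. Q0=[P4] Q1=[P1,P2,P3] Q2=[]
t=25-26: P4@Q0 runs 1, rem=2, I/O yield, promote→Q0. Q0=[P4] Q1=[P1,P2,P3] Q2=[]
t=26-27: P4@Q0 runs 1, rem=1, I/O yield, promote→Q0. Q0=[P4] Q1=[P1,P2,P3] Q2=[]
t=27-28: P4@Q0 runs 1, rem=0, completes. Q0=[] Q1=[P1,P2,P3] Q2=[]
t=28-34: P1@Q1 runs 6, rem=0, completes. Q0=[] Q1=[P2,P3] Q2=[]
t=34-40: P2@Q1 runs 6, rem=3, quantum used, demote→Q2. Q0=[] Q1=[P3] Q2=[P2]
t=40-46: P3@Q1 runs 6, rem=6, quantum used, demote→Q2. Q0=[] Q1=[] Q2=[P2,P3]
t=46-49: P2@Q2 runs 3, rem=0, completes. Q0=[] Q1=[] Q2=[P3]
t=49-55: P3@Q2 runs 6, rem=0, completes. Q0=[] Q1=[] Q2=[]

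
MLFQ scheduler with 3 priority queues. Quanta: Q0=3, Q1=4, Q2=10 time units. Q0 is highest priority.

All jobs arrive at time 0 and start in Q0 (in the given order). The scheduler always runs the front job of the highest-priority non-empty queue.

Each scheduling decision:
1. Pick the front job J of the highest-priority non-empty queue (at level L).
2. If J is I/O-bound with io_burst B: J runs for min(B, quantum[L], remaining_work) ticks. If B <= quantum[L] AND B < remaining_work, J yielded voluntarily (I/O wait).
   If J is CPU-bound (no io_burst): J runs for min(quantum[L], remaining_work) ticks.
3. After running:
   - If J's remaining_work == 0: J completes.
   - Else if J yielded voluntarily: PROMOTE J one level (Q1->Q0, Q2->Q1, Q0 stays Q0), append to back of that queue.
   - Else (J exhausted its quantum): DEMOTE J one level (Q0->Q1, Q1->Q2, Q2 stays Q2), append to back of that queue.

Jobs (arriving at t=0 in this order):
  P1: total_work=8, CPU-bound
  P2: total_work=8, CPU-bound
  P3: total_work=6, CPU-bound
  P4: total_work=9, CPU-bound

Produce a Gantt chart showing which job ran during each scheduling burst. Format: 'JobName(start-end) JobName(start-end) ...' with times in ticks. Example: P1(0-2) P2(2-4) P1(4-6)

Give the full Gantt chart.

Answer: P1(0-3) P2(3-6) P3(6-9) P4(9-12) P1(12-16) P2(16-20) P3(20-23) P4(23-27) P1(27-28) P2(28-29) P4(29-31)

Derivation:
t=0-3: P1@Q0 runs 3, rem=5, quantum used, demote→Q1. Q0=[P2,P3,P4] Q1=[P1] Q2=[]
t=3-6: P2@Q0 runs 3, rem=5, quantum used, demote→Q1. Q0=[P3,P4] Q1=[P1,P2] Q2=[]
t=6-9: P3@Q0 runs 3, rem=3, quantum used, demote→Q1. Q0=[P4] Q1=[P1,P2,P3] Q2=[]
t=9-12: P4@Q0 runs 3, rem=6, quantum used, demote→Q1. Q0=[] Q1=[P1,P2,P3,P4] Q2=[]
t=12-16: P1@Q1 runs 4, rem=1, quantum used, demote→Q2. Q0=[] Q1=[P2,P3,P4] Q2=[P1]
t=16-20: P2@Q1 runs 4, rem=1, quantum used, demote→Q2. Q0=[] Q1=[P3,P4] Q2=[P1,P2]
t=20-23: P3@Q1 runs 3, rem=0, completes. Q0=[] Q1=[P4] Q2=[P1,P2]
t=23-27: P4@Q1 runs 4, rem=2, quantum used, demote→Q2. Q0=[] Q1=[] Q2=[P1,P2,P4]
t=27-28: P1@Q2 runs 1, rem=0, completes. Q0=[] Q1=[] Q2=[P2,P4]
t=28-29: P2@Q2 runs 1, rem=0, completes. Q0=[] Q1=[] Q2=[P4]
t=29-31: P4@Q2 runs 2, rem=0, completes. Q0=[] Q1=[] Q2=[]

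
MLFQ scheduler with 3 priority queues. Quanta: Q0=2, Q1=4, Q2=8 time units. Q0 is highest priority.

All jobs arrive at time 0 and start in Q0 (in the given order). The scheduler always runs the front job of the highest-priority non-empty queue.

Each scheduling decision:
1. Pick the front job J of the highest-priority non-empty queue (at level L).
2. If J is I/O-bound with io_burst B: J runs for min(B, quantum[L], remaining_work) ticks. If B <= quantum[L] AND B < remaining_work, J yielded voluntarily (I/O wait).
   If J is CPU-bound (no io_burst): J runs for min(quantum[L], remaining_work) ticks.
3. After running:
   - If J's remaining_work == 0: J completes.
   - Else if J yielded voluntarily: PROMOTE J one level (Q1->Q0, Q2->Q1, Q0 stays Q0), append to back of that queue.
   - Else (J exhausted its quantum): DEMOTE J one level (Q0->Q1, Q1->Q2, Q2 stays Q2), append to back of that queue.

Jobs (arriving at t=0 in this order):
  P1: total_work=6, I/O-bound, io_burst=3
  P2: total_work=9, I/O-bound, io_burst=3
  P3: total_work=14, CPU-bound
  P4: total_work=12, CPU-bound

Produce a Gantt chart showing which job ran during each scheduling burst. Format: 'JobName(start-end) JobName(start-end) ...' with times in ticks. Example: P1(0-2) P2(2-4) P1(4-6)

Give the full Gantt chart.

Answer: P1(0-2) P2(2-4) P3(4-6) P4(6-8) P1(8-11) P1(11-12) P2(12-15) P2(15-17) P3(17-21) P4(21-25) P2(25-27) P3(27-35) P4(35-41)

Derivation:
t=0-2: P1@Q0 runs 2, rem=4, quantum used, demote→Q1. Q0=[P2,P3,P4] Q1=[P1] Q2=[]
t=2-4: P2@Q0 runs 2, rem=7, quantum used, demote→Q1. Q0=[P3,P4] Q1=[P1,P2] Q2=[]
t=4-6: P3@Q0 runs 2, rem=12, quantum used, demote→Q1. Q0=[P4] Q1=[P1,P2,P3] Q2=[]
t=6-8: P4@Q0 runs 2, rem=10, quantum used, demote→Q1. Q0=[] Q1=[P1,P2,P3,P4] Q2=[]
t=8-11: P1@Q1 runs 3, rem=1, I/O yield, promote→Q0. Q0=[P1] Q1=[P2,P3,P4] Q2=[]
t=11-12: P1@Q0 runs 1, rem=0, completes. Q0=[] Q1=[P2,P3,P4] Q2=[]
t=12-15: P2@Q1 runs 3, rem=4, I/O yield, promote→Q0. Q0=[P2] Q1=[P3,P4] Q2=[]
t=15-17: P2@Q0 runs 2, rem=2, quantum used, demote→Q1. Q0=[] Q1=[P3,P4,P2] Q2=[]
t=17-21: P3@Q1 runs 4, rem=8, quantum used, demote→Q2. Q0=[] Q1=[P4,P2] Q2=[P3]
t=21-25: P4@Q1 runs 4, rem=6, quantum used, demote→Q2. Q0=[] Q1=[P2] Q2=[P3,P4]
t=25-27: P2@Q1 runs 2, rem=0, completes. Q0=[] Q1=[] Q2=[P3,P4]
t=27-35: P3@Q2 runs 8, rem=0, completes. Q0=[] Q1=[] Q2=[P4]
t=35-41: P4@Q2 runs 6, rem=0, completes. Q0=[] Q1=[] Q2=[]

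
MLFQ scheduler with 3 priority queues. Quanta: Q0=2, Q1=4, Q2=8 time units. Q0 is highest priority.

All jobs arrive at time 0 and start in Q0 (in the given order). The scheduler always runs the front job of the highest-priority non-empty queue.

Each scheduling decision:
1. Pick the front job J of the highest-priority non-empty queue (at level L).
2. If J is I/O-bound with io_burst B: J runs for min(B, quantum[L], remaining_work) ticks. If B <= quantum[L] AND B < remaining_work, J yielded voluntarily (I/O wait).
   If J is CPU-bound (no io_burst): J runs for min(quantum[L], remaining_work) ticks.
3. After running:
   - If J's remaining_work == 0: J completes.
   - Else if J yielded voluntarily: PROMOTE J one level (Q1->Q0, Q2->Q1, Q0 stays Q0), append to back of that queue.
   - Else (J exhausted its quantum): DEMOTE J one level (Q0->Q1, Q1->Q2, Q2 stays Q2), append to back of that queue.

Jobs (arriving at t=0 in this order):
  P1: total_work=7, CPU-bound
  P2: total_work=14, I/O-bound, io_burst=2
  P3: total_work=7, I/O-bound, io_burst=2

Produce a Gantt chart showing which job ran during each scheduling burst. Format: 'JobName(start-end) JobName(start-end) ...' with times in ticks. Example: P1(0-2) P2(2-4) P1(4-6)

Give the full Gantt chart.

Answer: P1(0-2) P2(2-4) P3(4-6) P2(6-8) P3(8-10) P2(10-12) P3(12-14) P2(14-16) P3(16-17) P2(17-19) P2(19-21) P2(21-23) P1(23-27) P1(27-28)

Derivation:
t=0-2: P1@Q0 runs 2, rem=5, quantum used, demote→Q1. Q0=[P2,P3] Q1=[P1] Q2=[]
t=2-4: P2@Q0 runs 2, rem=12, I/O yield, promote→Q0. Q0=[P3,P2] Q1=[P1] Q2=[]
t=4-6: P3@Q0 runs 2, rem=5, I/O yield, promote→Q0. Q0=[P2,P3] Q1=[P1] Q2=[]
t=6-8: P2@Q0 runs 2, rem=10, I/O yield, promote→Q0. Q0=[P3,P2] Q1=[P1] Q2=[]
t=8-10: P3@Q0 runs 2, rem=3, I/O yield, promote→Q0. Q0=[P2,P3] Q1=[P1] Q2=[]
t=10-12: P2@Q0 runs 2, rem=8, I/O yield, promote→Q0. Q0=[P3,P2] Q1=[P1] Q2=[]
t=12-14: P3@Q0 runs 2, rem=1, I/O yield, promote→Q0. Q0=[P2,P3] Q1=[P1] Q2=[]
t=14-16: P2@Q0 runs 2, rem=6, I/O yield, promote→Q0. Q0=[P3,P2] Q1=[P1] Q2=[]
t=16-17: P3@Q0 runs 1, rem=0, completes. Q0=[P2] Q1=[P1] Q2=[]
t=17-19: P2@Q0 runs 2, rem=4, I/O yield, promote→Q0. Q0=[P2] Q1=[P1] Q2=[]
t=19-21: P2@Q0 runs 2, rem=2, I/O yield, promote→Q0. Q0=[P2] Q1=[P1] Q2=[]
t=21-23: P2@Q0 runs 2, rem=0, completes. Q0=[] Q1=[P1] Q2=[]
t=23-27: P1@Q1 runs 4, rem=1, quantum used, demote→Q2. Q0=[] Q1=[] Q2=[P1]
t=27-28: P1@Q2 runs 1, rem=0, completes. Q0=[] Q1=[] Q2=[]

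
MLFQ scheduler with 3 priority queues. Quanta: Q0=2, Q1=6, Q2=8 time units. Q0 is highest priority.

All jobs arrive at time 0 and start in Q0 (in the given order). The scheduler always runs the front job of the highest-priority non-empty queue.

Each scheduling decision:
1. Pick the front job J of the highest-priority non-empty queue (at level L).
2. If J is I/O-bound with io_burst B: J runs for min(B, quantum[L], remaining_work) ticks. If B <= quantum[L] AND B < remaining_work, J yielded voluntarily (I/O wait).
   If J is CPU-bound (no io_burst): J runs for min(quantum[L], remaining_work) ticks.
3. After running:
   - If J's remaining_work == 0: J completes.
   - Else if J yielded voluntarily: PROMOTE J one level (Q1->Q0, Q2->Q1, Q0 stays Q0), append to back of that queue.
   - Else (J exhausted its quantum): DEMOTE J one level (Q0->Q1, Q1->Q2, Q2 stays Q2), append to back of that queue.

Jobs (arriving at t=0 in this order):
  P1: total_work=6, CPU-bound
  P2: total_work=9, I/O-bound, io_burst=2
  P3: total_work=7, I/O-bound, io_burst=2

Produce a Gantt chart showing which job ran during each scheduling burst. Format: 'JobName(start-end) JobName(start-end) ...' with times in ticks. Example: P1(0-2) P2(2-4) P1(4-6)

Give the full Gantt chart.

t=0-2: P1@Q0 runs 2, rem=4, quantum used, demote→Q1. Q0=[P2,P3] Q1=[P1] Q2=[]
t=2-4: P2@Q0 runs 2, rem=7, I/O yield, promote→Q0. Q0=[P3,P2] Q1=[P1] Q2=[]
t=4-6: P3@Q0 runs 2, rem=5, I/O yield, promote→Q0. Q0=[P2,P3] Q1=[P1] Q2=[]
t=6-8: P2@Q0 runs 2, rem=5, I/O yield, promote→Q0. Q0=[P3,P2] Q1=[P1] Q2=[]
t=8-10: P3@Q0 runs 2, rem=3, I/O yield, promote→Q0. Q0=[P2,P3] Q1=[P1] Q2=[]
t=10-12: P2@Q0 runs 2, rem=3, I/O yield, promote→Q0. Q0=[P3,P2] Q1=[P1] Q2=[]
t=12-14: P3@Q0 runs 2, rem=1, I/O yield, promote→Q0. Q0=[P2,P3] Q1=[P1] Q2=[]
t=14-16: P2@Q0 runs 2, rem=1, I/O yield, promote→Q0. Q0=[P3,P2] Q1=[P1] Q2=[]
t=16-17: P3@Q0 runs 1, rem=0, completes. Q0=[P2] Q1=[P1] Q2=[]
t=17-18: P2@Q0 runs 1, rem=0, completes. Q0=[] Q1=[P1] Q2=[]
t=18-22: P1@Q1 runs 4, rem=0, completes. Q0=[] Q1=[] Q2=[]

Answer: P1(0-2) P2(2-4) P3(4-6) P2(6-8) P3(8-10) P2(10-12) P3(12-14) P2(14-16) P3(16-17) P2(17-18) P1(18-22)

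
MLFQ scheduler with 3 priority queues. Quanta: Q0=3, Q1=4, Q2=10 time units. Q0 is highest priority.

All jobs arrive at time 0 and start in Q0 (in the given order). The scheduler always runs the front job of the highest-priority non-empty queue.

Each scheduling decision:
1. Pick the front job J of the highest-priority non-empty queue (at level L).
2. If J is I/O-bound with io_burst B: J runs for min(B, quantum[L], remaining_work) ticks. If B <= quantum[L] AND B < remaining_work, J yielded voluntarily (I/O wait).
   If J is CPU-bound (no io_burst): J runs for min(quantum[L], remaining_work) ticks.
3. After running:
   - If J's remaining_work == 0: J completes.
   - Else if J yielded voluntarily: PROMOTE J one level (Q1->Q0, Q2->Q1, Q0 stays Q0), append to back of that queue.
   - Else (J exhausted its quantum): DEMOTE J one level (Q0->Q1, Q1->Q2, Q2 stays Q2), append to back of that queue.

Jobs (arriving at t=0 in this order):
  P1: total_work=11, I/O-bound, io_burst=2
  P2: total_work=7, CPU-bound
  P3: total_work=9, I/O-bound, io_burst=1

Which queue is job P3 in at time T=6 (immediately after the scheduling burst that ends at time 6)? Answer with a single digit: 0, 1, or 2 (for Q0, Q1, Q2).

t=0-2: P1@Q0 runs 2, rem=9, I/O yield, promote→Q0. Q0=[P2,P3,P1] Q1=[] Q2=[]
t=2-5: P2@Q0 runs 3, rem=4, quantum used, demote→Q1. Q0=[P3,P1] Q1=[P2] Q2=[]
t=5-6: P3@Q0 runs 1, rem=8, I/O yield, promote→Q0. Q0=[P1,P3] Q1=[P2] Q2=[]
t=6-8: P1@Q0 runs 2, rem=7, I/O yield, promote→Q0. Q0=[P3,P1] Q1=[P2] Q2=[]
t=8-9: P3@Q0 runs 1, rem=7, I/O yield, promote→Q0. Q0=[P1,P3] Q1=[P2] Q2=[]
t=9-11: P1@Q0 runs 2, rem=5, I/O yield, promote→Q0. Q0=[P3,P1] Q1=[P2] Q2=[]
t=11-12: P3@Q0 runs 1, rem=6, I/O yield, promote→Q0. Q0=[P1,P3] Q1=[P2] Q2=[]
t=12-14: P1@Q0 runs 2, rem=3, I/O yield, promote→Q0. Q0=[P3,P1] Q1=[P2] Q2=[]
t=14-15: P3@Q0 runs 1, rem=5, I/O yield, promote→Q0. Q0=[P1,P3] Q1=[P2] Q2=[]
t=15-17: P1@Q0 runs 2, rem=1, I/O yield, promote→Q0. Q0=[P3,P1] Q1=[P2] Q2=[]
t=17-18: P3@Q0 runs 1, rem=4, I/O yield, promote→Q0. Q0=[P1,P3] Q1=[P2] Q2=[]
t=18-19: P1@Q0 runs 1, rem=0, completes. Q0=[P3] Q1=[P2] Q2=[]
t=19-20: P3@Q0 runs 1, rem=3, I/O yield, promote→Q0. Q0=[P3] Q1=[P2] Q2=[]
t=20-21: P3@Q0 runs 1, rem=2, I/O yield, promote→Q0. Q0=[P3] Q1=[P2] Q2=[]
t=21-22: P3@Q0 runs 1, rem=1, I/O yield, promote→Q0. Q0=[P3] Q1=[P2] Q2=[]
t=22-23: P3@Q0 runs 1, rem=0, completes. Q0=[] Q1=[P2] Q2=[]
t=23-27: P2@Q1 runs 4, rem=0, completes. Q0=[] Q1=[] Q2=[]

Answer: 0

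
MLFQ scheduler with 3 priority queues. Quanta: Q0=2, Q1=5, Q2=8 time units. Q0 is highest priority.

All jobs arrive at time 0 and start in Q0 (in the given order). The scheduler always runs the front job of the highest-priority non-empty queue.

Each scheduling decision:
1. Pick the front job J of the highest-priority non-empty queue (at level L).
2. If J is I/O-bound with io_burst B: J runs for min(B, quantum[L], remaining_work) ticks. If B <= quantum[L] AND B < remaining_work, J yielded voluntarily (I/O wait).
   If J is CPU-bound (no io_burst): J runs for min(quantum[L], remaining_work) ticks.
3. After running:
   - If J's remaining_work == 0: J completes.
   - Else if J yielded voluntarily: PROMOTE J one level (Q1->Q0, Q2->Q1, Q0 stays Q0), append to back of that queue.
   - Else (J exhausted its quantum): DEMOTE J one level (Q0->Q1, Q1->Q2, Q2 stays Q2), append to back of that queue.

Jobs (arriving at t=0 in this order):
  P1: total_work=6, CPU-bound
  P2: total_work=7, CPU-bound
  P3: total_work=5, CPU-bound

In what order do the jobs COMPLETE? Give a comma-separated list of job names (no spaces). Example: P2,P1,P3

t=0-2: P1@Q0 runs 2, rem=4, quantum used, demote→Q1. Q0=[P2,P3] Q1=[P1] Q2=[]
t=2-4: P2@Q0 runs 2, rem=5, quantum used, demote→Q1. Q0=[P3] Q1=[P1,P2] Q2=[]
t=4-6: P3@Q0 runs 2, rem=3, quantum used, demote→Q1. Q0=[] Q1=[P1,P2,P3] Q2=[]
t=6-10: P1@Q1 runs 4, rem=0, completes. Q0=[] Q1=[P2,P3] Q2=[]
t=10-15: P2@Q1 runs 5, rem=0, completes. Q0=[] Q1=[P3] Q2=[]
t=15-18: P3@Q1 runs 3, rem=0, completes. Q0=[] Q1=[] Q2=[]

Answer: P1,P2,P3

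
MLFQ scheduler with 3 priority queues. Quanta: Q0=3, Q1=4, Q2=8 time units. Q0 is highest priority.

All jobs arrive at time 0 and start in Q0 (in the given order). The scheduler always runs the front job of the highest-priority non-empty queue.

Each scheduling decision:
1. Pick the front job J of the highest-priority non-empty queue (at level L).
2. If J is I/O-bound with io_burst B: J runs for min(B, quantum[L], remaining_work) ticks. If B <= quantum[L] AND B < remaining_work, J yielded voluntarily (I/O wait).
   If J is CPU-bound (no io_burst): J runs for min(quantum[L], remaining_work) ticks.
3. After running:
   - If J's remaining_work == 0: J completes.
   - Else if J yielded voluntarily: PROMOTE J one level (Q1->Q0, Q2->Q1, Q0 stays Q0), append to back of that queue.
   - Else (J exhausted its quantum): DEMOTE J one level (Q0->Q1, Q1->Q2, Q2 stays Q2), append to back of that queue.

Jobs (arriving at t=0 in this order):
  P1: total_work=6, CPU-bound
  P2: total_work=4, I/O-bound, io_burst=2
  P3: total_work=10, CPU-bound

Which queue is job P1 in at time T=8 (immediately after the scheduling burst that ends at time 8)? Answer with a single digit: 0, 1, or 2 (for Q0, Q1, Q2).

Answer: 1

Derivation:
t=0-3: P1@Q0 runs 3, rem=3, quantum used, demote→Q1. Q0=[P2,P3] Q1=[P1] Q2=[]
t=3-5: P2@Q0 runs 2, rem=2, I/O yield, promote→Q0. Q0=[P3,P2] Q1=[P1] Q2=[]
t=5-8: P3@Q0 runs 3, rem=7, quantum used, demote→Q1. Q0=[P2] Q1=[P1,P3] Q2=[]
t=8-10: P2@Q0 runs 2, rem=0, completes. Q0=[] Q1=[P1,P3] Q2=[]
t=10-13: P1@Q1 runs 3, rem=0, completes. Q0=[] Q1=[P3] Q2=[]
t=13-17: P3@Q1 runs 4, rem=3, quantum used, demote→Q2. Q0=[] Q1=[] Q2=[P3]
t=17-20: P3@Q2 runs 3, rem=0, completes. Q0=[] Q1=[] Q2=[]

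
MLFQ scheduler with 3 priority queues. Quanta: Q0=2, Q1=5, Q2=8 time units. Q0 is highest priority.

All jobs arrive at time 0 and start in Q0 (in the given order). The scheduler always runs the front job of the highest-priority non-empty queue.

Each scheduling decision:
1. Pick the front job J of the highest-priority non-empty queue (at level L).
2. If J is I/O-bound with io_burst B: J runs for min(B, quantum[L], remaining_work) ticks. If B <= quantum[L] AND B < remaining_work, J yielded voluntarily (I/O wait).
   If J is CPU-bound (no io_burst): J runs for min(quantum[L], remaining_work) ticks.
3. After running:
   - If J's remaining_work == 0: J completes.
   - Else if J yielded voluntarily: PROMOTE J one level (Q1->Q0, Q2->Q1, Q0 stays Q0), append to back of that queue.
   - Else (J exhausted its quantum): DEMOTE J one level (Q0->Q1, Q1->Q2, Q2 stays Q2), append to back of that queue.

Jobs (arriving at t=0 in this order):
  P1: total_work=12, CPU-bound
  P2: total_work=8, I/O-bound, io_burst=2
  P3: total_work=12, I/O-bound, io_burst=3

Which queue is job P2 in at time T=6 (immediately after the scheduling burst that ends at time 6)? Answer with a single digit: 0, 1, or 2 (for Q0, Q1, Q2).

t=0-2: P1@Q0 runs 2, rem=10, quantum used, demote→Q1. Q0=[P2,P3] Q1=[P1] Q2=[]
t=2-4: P2@Q0 runs 2, rem=6, I/O yield, promote→Q0. Q0=[P3,P2] Q1=[P1] Q2=[]
t=4-6: P3@Q0 runs 2, rem=10, quantum used, demote→Q1. Q0=[P2] Q1=[P1,P3] Q2=[]
t=6-8: P2@Q0 runs 2, rem=4, I/O yield, promote→Q0. Q0=[P2] Q1=[P1,P3] Q2=[]
t=8-10: P2@Q0 runs 2, rem=2, I/O yield, promote→Q0. Q0=[P2] Q1=[P1,P3] Q2=[]
t=10-12: P2@Q0 runs 2, rem=0, completes. Q0=[] Q1=[P1,P3] Q2=[]
t=12-17: P1@Q1 runs 5, rem=5, quantum used, demote→Q2. Q0=[] Q1=[P3] Q2=[P1]
t=17-20: P3@Q1 runs 3, rem=7, I/O yield, promote→Q0. Q0=[P3] Q1=[] Q2=[P1]
t=20-22: P3@Q0 runs 2, rem=5, quantum used, demote→Q1. Q0=[] Q1=[P3] Q2=[P1]
t=22-25: P3@Q1 runs 3, rem=2, I/O yield, promote→Q0. Q0=[P3] Q1=[] Q2=[P1]
t=25-27: P3@Q0 runs 2, rem=0, completes. Q0=[] Q1=[] Q2=[P1]
t=27-32: P1@Q2 runs 5, rem=0, completes. Q0=[] Q1=[] Q2=[]

Answer: 0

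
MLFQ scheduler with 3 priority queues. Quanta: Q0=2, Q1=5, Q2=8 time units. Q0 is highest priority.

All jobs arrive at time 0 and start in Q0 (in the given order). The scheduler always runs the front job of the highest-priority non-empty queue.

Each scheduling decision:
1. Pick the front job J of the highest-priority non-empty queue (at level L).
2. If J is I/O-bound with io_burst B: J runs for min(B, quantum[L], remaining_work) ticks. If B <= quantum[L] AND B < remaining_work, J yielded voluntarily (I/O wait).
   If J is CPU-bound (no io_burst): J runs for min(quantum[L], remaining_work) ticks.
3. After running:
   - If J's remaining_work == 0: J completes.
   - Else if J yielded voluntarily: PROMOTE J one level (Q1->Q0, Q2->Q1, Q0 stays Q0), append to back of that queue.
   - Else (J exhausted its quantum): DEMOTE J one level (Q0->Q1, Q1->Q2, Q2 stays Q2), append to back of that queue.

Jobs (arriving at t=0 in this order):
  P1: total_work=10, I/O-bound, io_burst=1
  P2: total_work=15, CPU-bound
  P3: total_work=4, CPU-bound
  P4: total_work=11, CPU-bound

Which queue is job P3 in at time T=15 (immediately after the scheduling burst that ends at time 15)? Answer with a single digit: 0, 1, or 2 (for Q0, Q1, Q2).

Answer: 1

Derivation:
t=0-1: P1@Q0 runs 1, rem=9, I/O yield, promote→Q0. Q0=[P2,P3,P4,P1] Q1=[] Q2=[]
t=1-3: P2@Q0 runs 2, rem=13, quantum used, demote→Q1. Q0=[P3,P4,P1] Q1=[P2] Q2=[]
t=3-5: P3@Q0 runs 2, rem=2, quantum used, demote→Q1. Q0=[P4,P1] Q1=[P2,P3] Q2=[]
t=5-7: P4@Q0 runs 2, rem=9, quantum used, demote→Q1. Q0=[P1] Q1=[P2,P3,P4] Q2=[]
t=7-8: P1@Q0 runs 1, rem=8, I/O yield, promote→Q0. Q0=[P1] Q1=[P2,P3,P4] Q2=[]
t=8-9: P1@Q0 runs 1, rem=7, I/O yield, promote→Q0. Q0=[P1] Q1=[P2,P3,P4] Q2=[]
t=9-10: P1@Q0 runs 1, rem=6, I/O yield, promote→Q0. Q0=[P1] Q1=[P2,P3,P4] Q2=[]
t=10-11: P1@Q0 runs 1, rem=5, I/O yield, promote→Q0. Q0=[P1] Q1=[P2,P3,P4] Q2=[]
t=11-12: P1@Q0 runs 1, rem=4, I/O yield, promote→Q0. Q0=[P1] Q1=[P2,P3,P4] Q2=[]
t=12-13: P1@Q0 runs 1, rem=3, I/O yield, promote→Q0. Q0=[P1] Q1=[P2,P3,P4] Q2=[]
t=13-14: P1@Q0 runs 1, rem=2, I/O yield, promote→Q0. Q0=[P1] Q1=[P2,P3,P4] Q2=[]
t=14-15: P1@Q0 runs 1, rem=1, I/O yield, promote→Q0. Q0=[P1] Q1=[P2,P3,P4] Q2=[]
t=15-16: P1@Q0 runs 1, rem=0, completes. Q0=[] Q1=[P2,P3,P4] Q2=[]
t=16-21: P2@Q1 runs 5, rem=8, quantum used, demote→Q2. Q0=[] Q1=[P3,P4] Q2=[P2]
t=21-23: P3@Q1 runs 2, rem=0, completes. Q0=[] Q1=[P4] Q2=[P2]
t=23-28: P4@Q1 runs 5, rem=4, quantum used, demote→Q2. Q0=[] Q1=[] Q2=[P2,P4]
t=28-36: P2@Q2 runs 8, rem=0, completes. Q0=[] Q1=[] Q2=[P4]
t=36-40: P4@Q2 runs 4, rem=0, completes. Q0=[] Q1=[] Q2=[]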